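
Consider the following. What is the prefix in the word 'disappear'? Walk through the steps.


The word 'disappear' = 'dis' (prefix) + 'appear' (root). The prefix is 'dis'.

dis


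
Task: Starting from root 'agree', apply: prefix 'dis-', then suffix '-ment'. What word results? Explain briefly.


Step 1: Add prefix 'dis-' to 'agree' = 'disagree'
Step 2: Add suffix '-ment' to 'disagree' = 'disagreement'

disagreement


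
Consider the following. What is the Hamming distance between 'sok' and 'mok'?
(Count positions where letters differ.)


Alignment:
Position 1: 's' vs 'm' = DIFFER
Position 2: 'o' vs 'o' = match
Position 3: 'k' vs 'k' = match
Total differences: 1

1


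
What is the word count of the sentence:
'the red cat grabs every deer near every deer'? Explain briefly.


Split into words: the | red | cat | grabs | every | deer | near | every | deer = 9 words.

9


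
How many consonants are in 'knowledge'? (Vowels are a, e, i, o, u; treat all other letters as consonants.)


Consonants in 'knowledge': k, n, w, l, d, g = 6 consonants.

6


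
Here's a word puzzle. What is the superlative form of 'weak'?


Apply superlative formation (add -est): 'weak' -> 'weakest'.

weakest


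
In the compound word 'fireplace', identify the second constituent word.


Split 'fireplace' into 'fire' + 'place'. The second part is 'place'.

place


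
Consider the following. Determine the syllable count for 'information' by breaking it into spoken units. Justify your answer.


Break 'information' into syllables: in-for-ma-tion -> in | for | ma | tion = 4 syllables

4 syllables


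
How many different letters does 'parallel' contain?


Unique letters in 'parallel': {a, e, l, p, r} = 5 distinct letters.

5


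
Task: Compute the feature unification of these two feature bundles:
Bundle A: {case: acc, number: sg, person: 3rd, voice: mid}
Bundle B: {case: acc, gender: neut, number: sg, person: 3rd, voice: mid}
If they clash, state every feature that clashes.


Compare features:
case: A=acc vs B=acc -> unified: acc
gender: A=_ vs B=neut -> unified: neut
number: A=sg vs B=sg -> unified: sg
person: A=3rd vs B=3rd -> unified: 3rd
voice: A=mid vs B=mid -> unified: mid
No clashes found.

Unified: {case: acc, gender: neut, number: sg, person: 3rd, voice: mid}


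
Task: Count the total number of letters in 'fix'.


Spell out 'fix' and number each letter: f(1), i(2), x(3). Total: 3 letters.

3


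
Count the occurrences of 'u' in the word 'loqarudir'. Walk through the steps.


Letter 'u' in 'loqarudir': found at position(s) 6 = 1 occurrence(s).

1


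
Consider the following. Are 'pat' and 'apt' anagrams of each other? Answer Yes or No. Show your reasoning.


Sorted letters of 'pat': 'apt'
Sorted letters of 'apt': 'apt'
They match.

Yes


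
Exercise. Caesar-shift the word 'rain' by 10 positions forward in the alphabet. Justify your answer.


Shift each letter by 10: r -> b, a -> k, i -> s, n -> x. Result: 'bksx'.

bksx


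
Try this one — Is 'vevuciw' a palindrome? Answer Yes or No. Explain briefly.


Forward: 'vevuciw'
Reversed: 'wicuvev'
They differ.

No


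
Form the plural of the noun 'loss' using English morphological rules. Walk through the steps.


Apply rule: Add -es (sibilant/fricative ending). 'loss' becomes 'losses'.

losses


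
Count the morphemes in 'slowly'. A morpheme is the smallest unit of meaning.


Decomposition: slow (root) + -ly (suffix) = 2 morpheme(s)

2 morphemes


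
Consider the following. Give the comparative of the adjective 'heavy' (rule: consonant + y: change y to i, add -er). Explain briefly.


Apply comparative formation (consonant + y: change y to i, add -er): 'heavy' -> 'heavier'.

heavier


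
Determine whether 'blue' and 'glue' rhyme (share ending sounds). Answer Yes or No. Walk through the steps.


Rime (stressed vowel + following sounds) of 'blue': -ue = /uː/
Rime of 'glue': -ue = /uː/
/uː/ and /uː/ are the same ending sound, so the words rhyme.

Yes


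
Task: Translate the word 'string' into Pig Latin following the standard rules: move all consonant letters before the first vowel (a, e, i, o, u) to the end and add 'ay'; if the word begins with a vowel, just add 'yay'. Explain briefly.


'string': move consonant cluster 'str' to end and add 'ay': 'ingstray'.

ingstray


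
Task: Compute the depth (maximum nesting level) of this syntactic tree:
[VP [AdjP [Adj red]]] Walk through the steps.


Count bracket nesting levels:
'[' at pos 0: depth = 1
'[' at pos 4: depth = 2
'[' at pos 10: depth = 3
Maximum depth reached: 3

3


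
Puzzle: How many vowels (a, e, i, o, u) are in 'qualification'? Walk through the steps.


Vowels in 'qualification': u, a, i, i, a, i, o = 7 vowels.

7


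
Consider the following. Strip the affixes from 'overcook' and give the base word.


Remove prefix 'over' from 'overcook' to get root 'cook'.

cook


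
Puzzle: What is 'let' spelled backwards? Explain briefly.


Reverse 'let' character by character: 'tel'.

tel


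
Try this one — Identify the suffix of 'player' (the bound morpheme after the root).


The word 'player' = 'play' (root) + '-er' (suffix). The suffix is '-er'.

er


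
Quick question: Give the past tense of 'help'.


Apply rule: Add -ed. 'help' becomes 'helped'.

helped


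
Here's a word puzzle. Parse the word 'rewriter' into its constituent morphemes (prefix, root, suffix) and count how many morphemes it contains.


Step 1: Identify prefix: 're' (meaning: again)
Step 2: Identify root: 'write'
Step 3: Identify suffix(es): 'er'
Decomposition: re- (prefix: again) + write (root) + -er (suffix: one who)
Total morphemes: 3

3 morphemes (re- (prefix: again) + write (root) + -er (suffix: one who))


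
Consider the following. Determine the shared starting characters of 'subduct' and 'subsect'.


Compare from the start: 3 characters match: 'sub'. Mismatch at position 4: 'd' vs 's'.

sub


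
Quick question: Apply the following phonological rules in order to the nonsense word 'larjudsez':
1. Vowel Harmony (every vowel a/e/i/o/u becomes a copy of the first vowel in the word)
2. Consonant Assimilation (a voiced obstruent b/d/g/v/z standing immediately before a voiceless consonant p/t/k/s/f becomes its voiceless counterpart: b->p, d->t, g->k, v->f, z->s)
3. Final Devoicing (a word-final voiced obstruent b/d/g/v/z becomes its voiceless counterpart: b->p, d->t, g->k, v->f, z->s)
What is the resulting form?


Starting form: 'larjudsez'
Rule 1: Vowel Harmony: all vowels become 'a' (matching first vowel). 'larjudsez' -> 'larjadsaz'
Rule 2: Consonant Assimilation: voiced obstruent before voiceless consonant becomes voiceless ('ds' -> 'ts'). 'larjadsaz' -> 'larjatsaz'
Rule 3: Final Devoicing: word-final voiced obstruent 'z' becomes voiceless 's'. 'larjatsaz' -> 'larjatsas'
Final form: 'larjatsas'

larjatsas


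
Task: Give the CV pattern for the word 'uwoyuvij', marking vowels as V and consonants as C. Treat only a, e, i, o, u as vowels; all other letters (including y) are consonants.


Letter mapping: u = V, w = C, o = V, y = C, u = V, v = C, i = V, j = C.

VCVCVCVC


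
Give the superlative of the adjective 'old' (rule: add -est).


Apply superlative formation (add -est): 'old' -> 'oldest'.

oldest


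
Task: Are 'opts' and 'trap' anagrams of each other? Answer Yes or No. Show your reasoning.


Sorted letters of 'opts': 'opst'
Sorted letters of 'trap': 'aprt'
They do not match.

No


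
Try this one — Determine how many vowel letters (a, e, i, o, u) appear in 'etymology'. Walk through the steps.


Vowels in 'etymology': e, o, o = 3 vowels.

3


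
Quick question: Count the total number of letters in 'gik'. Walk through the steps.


Spell out 'gik' and number each letter: g(1), i(2), k(3). Total: 3 letters.

3


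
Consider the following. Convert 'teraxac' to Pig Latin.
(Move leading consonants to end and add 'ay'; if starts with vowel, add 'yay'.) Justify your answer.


'teraxac': move consonant cluster 't' to end and add 'ay': 'eraxactay'.

eraxactay


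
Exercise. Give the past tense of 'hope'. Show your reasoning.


Apply rule: Add -d (word ends in -e). 'hope' becomes 'hoped'.

hoped


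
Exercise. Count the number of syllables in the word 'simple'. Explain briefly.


Break 'simple' into syllables: sim-ple -> sim | ple = 2 syllables

2 syllables


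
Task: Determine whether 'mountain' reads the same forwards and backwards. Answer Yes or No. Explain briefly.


Forward: 'mountain'
Reversed: 'niatnuom'
They differ.

No


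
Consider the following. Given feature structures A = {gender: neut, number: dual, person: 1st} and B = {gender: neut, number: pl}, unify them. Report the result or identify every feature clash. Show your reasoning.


Compare features:
gender: A=neut vs B=neut -> unified: neut
number: A=dual vs B=pl -> CLASH
person: A=1st vs B=_ -> unified: 1st
Clash detected on feature 'number' (dual vs pl); unification fails.

CLASH on 'number' (dual vs pl)


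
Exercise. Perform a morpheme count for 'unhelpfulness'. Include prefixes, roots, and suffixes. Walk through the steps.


Decomposition: un- (prefix) + help (root) + -ful (suffix) + -ness (suffix) = 4 morpheme(s)

4 morphemes


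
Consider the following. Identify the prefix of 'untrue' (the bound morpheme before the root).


The word 'untrue' = 'un' (prefix) + 'true' (root). The prefix is 'un'.

un


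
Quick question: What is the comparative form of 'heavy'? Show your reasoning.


Apply comparative formation (consonant + y: change y to i, add -er): 'heavy' -> 'heavier'.

heavier


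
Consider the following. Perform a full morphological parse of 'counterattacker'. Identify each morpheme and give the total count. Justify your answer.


Step 1: Identify prefix: 'counter' (meaning: against)
Step 2: Identify root: 'attack'
Step 3: Identify suffix(es): 'er'
Decomposition: counter- (prefix: against) + attack (root) + -er (suffix: one who)
Total morphemes: 3

3 morphemes (counter- (prefix: against) + attack (root) + -er (suffix: one who))


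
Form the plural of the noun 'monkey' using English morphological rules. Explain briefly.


Apply rule: Add -s. 'monkey' becomes 'monkeys'.

monkeys


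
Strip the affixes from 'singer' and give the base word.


Remove suffix '-er' from 'singer' to get root 'sing'.

sing


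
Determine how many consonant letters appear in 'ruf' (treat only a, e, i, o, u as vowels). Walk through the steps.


Consonants in 'ruf': r, f = 2 consonants.

2


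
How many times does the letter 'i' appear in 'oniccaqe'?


Letter 'i' in 'oniccaqe': found at position(s) 3 = 1 occurrence(s).

1


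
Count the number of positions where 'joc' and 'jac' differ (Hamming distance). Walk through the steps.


Alignment:
Position 1: 'j' vs 'j' = match
Position 2: 'o' vs 'a' = DIFFER
Position 3: 'c' vs 'c' = match
Total differences: 1

1


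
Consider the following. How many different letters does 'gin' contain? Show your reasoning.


Unique letters in 'gin': {g, i, n} = 3 distinct letters.

3


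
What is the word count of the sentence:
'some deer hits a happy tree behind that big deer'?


Split into words: some | deer | hits | a | happy | tree | behind | that | big | deer = 10 words.

10


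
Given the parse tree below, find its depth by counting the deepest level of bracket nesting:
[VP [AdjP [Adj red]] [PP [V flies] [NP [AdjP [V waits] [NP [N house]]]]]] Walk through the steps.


Count bracket nesting levels:
'[' at pos 0: depth = 1
'[' at pos 4: depth = 2
'[' at pos 10: depth = 3
'[' at pos 21: depth = 2
'[' at pos 25: depth = 3
'[' at pos 35: depth = 3
'[' at pos 39: depth = 4
'[' at pos 45: depth = 5
'[' at pos 55: depth = 5
'[' at pos 59: depth = 6
Maximum depth reached: 6

6


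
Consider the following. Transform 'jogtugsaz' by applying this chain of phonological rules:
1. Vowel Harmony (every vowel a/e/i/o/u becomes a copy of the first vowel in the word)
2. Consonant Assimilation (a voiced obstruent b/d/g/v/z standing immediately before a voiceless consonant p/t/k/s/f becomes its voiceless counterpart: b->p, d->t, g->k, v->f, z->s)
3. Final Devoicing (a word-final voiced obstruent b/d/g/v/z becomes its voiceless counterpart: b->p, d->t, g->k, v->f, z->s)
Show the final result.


Starting form: 'jogtugsaz'
Rule 1: Vowel Harmony: all vowels become 'o' (matching first vowel). 'jogtugsaz' -> 'jogtogsoz'
Rule 2: Consonant Assimilation: voiced obstruent before voiceless consonant becomes voiceless ('gt' -> 'kt', 'gs' -> 'ks'). 'jogtogsoz' -> 'joktoksoz'
Rule 3: Final Devoicing: word-final voiced obstruent 'z' becomes voiceless 's'. 'joktoksoz' -> 'joktoksos'
Final form: 'joktoksos'

joktoksos


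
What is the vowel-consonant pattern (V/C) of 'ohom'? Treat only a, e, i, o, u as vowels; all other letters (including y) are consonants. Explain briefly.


Letter mapping: o = V, h = C, o = V, m = C.

VCVC


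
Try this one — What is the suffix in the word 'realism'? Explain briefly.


The word 'realism' = 'real' (root) + '-ism' (suffix). The suffix is '-ism'.

ism


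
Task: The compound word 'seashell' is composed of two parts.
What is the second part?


Split 'seashell' into 'sea' + 'shell'. The second part is 'shell'.

shell


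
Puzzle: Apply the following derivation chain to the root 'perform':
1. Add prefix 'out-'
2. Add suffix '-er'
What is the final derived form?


Step 1: Add prefix 'out-' to 'perform' = 'outperform'
Step 2: Add suffix '-er' to 'outperform' = 'outperformer'

outperformer


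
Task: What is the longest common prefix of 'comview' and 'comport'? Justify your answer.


Compare from the start: 3 characters match: 'com'. Mismatch at position 4: 'v' vs 'p'.

com


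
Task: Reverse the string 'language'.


Reverse 'language' character by character: 'egaugnal'.

egaugnal


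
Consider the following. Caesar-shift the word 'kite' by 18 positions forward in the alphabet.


Shift each letter by 18: k -> c, i -> a, t -> l, e -> w. Result: 'calw'.

calw


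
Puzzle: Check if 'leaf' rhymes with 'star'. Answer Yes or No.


Rime (stressed vowel + following sounds) of 'leaf': -eaf = /iːf/
Rime of 'star': -ar = /ɑːr/
/iːf/ and /ɑːr/ are different ending sounds, so the words do not rhyme.

No


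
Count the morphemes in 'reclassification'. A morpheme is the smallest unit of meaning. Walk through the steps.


Decomposition: re- (prefix) + class (root) + -ify (suffix) + -ation (suffix) = 4 morpheme(s)

4 morphemes


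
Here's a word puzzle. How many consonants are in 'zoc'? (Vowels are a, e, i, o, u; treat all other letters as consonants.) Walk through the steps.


Consonants in 'zoc': z, c = 2 consonants.

2


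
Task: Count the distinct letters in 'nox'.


Unique letters in 'nox': {n, o, x} = 3 distinct letters.

3


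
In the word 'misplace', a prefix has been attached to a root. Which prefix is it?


The word 'misplace' = 'mis' (prefix) + 'place' (root). The prefix is 'mis'.

mis


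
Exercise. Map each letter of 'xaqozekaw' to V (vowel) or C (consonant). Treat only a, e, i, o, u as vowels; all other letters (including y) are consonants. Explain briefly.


Letter mapping: x = C, a = V, q = C, o = V, z = C, e = V, k = C, a = V, w = C.

CVCVCVCVC


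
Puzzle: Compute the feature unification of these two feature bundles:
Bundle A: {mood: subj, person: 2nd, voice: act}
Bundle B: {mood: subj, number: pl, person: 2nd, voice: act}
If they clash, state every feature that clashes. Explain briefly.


Compare features:
mood: A=subj vs B=subj -> unified: subj
number: A=_ vs B=pl -> unified: pl
person: A=2nd vs B=2nd -> unified: 2nd
voice: A=act vs B=act -> unified: act
No clashes found.

Unified: {mood: subj, number: pl, person: 2nd, voice: act}


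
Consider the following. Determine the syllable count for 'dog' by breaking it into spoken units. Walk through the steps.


Break 'dog' into syllables: dog -> dog = 1 syllable

1 syllable


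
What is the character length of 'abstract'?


Spell out 'abstract' and number each letter: a(1), b(2), s(3), t(4), r(5), a(6), c(7), t(8). Total: 8 letters.

8


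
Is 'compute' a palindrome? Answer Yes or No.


Forward: 'compute'
Reversed: 'etupmoc'
They differ.

No


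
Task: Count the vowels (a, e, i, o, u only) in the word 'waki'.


Vowels in 'waki': a, i = 2 vowels.

2


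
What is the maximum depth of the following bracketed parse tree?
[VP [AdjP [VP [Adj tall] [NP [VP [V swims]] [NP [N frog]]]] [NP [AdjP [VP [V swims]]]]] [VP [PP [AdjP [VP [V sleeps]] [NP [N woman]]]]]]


Count bracket nesting levels:
'[' at pos 0: depth = 1
'[' at pos 4: depth = 2
'[' at pos 10: depth = 3
'[' at pos 14: depth = 4
'[' at pos 25: depth = 4
'[' at pos 29: depth = 5
'[' at pos 33: depth = 6
'[' at pos 44: depth = 5
'[' at pos 48: depth = 6
'[' at pos 60: depth = 3
'[' at pos 64: depth = 4
'[' at pos 70: depth = 5
'[' at pos 74: depth = 6
'[' at pos 88: depth = 2
'[' at pos 92: depth = 3
'[' at pos 96: depth = 4
'[' at pos 102: depth = 5
'[' at pos 106: depth = 6
'[' at pos 118: depth = 5
'[' at pos 122: depth = 6
Maximum depth reached: 6

6


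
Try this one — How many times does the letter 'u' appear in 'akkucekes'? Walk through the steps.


Letter 'u' in 'akkucekes': found at position(s) 4 = 1 occurrence(s).

1


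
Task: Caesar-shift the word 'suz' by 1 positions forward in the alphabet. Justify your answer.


Shift each letter by 1: s -> t, u -> v, z -> a. Result: 'tva'.

tva


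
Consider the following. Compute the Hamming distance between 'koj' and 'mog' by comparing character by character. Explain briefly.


Alignment:
Position 1: 'k' vs 'm' = DIFFER
Position 2: 'o' vs 'o' = match
Position 3: 'j' vs 'g' = DIFFER
Total differences: 2

2


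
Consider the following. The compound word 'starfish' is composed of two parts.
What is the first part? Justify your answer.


Split 'starfish' into 'star' + 'fish'. The first part is 'star'.

star


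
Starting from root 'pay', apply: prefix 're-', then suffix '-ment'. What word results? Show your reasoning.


Step 1: Add prefix 're-' to 'pay' = 'repay'
Step 2: Add suffix '-ment' to 'repay' = 'repayment'

repayment


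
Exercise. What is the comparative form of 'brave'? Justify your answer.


Apply comparative formation (ends in e: add -r): 'brave' -> 'braver'.

braver


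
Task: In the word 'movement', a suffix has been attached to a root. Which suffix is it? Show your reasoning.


The word 'movement' = 'move' (root) + '-ment' (suffix). The suffix is '-ment'.

ment


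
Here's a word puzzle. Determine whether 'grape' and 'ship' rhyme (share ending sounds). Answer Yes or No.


Rime (stressed vowel + following sounds) of 'grape': -ape = /eɪp/
Rime of 'ship': -ip = /ɪp/
/eɪp/ and /ɪp/ are different ending sounds, so the words do not rhyme.

No


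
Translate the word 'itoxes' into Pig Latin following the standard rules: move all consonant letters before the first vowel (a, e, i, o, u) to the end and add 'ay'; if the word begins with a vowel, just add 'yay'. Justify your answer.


'itoxes' starts with a vowel, so add 'yay': 'itoxesyay'.

itoxesyay


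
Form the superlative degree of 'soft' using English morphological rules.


Apply superlative formation (add -est): 'soft' -> 'softest'.

softest


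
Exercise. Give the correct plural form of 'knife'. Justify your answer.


Apply rule: Change -fe to -ves. 'knife' becomes 'knives'.

knives


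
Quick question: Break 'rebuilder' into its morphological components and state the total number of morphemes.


Step 1: Identify prefix: 're' (meaning: again)
Step 2: Identify root: 'build'
Step 3: Identify suffix(es): 'er'
Decomposition: re- (prefix: again) + build (root) + -er (suffix: one who)
Total morphemes: 3

3 morphemes (re- (prefix: again) + build (root) + -er (suffix: one who))


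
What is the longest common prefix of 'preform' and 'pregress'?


Compare from the start: 3 characters match: 'pre'. Mismatch at position 4: 'f' vs 'g'.

pre


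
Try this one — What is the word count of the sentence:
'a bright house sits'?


Split into words: a | bright | house | sits = 4 words.

4


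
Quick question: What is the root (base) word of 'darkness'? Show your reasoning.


Remove suffix '-ness' from 'darkness' to get root 'dark'.

dark


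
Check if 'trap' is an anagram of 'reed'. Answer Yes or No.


Sorted letters of 'trap': 'aprt'
Sorted letters of 'reed': 'deer'
They do not match.

No


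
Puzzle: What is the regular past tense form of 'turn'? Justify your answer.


Apply rule: Add -ed. 'turn' becomes 'turned'.

turned


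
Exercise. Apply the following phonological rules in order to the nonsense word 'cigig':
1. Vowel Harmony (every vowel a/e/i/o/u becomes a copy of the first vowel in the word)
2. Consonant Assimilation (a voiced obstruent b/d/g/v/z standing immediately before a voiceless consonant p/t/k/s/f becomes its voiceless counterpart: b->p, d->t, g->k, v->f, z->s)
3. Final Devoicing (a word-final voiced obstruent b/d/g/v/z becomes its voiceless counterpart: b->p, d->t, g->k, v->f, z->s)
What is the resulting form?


Starting form: 'cigig'
Rule 1: Vowel Harmony: all vowels already match. No change.
Rule 2: Consonant Assimilation: no voiced obstruent (b/d/g/v/z) stands immediately before a voiceless consonant (p/t/k/s/f). No change.
Rule 3: Final Devoicing: word-final voiced obstruent 'g' becomes voiceless 'k'. 'cigig' -> 'cigik'
Final form: 'cigik'

cigik


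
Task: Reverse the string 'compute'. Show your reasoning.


Reverse 'compute' character by character: 'etupmoc'.

etupmoc


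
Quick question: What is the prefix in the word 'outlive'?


The word 'outlive' = 'out' (prefix) + 'live' (root). The prefix is 'out'.

out


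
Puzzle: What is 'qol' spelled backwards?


Reverse 'qol' character by character: 'loq'.

loq


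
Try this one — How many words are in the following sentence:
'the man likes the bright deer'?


Split into words: the | man | likes | the | bright | deer = 6 words.

6


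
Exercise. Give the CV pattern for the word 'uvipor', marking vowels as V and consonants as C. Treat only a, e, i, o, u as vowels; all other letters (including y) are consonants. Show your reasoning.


Letter mapping: u = V, v = C, i = V, p = C, o = V, r = C.

VCVCVC


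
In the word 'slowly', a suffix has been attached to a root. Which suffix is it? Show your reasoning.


The word 'slowly' = 'slow' (root) + '-ly' (suffix). The suffix is '-ly'.

ly


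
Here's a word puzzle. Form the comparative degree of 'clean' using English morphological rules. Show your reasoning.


Apply comparative formation (add -er): 'clean' -> 'cleaner'.

cleaner


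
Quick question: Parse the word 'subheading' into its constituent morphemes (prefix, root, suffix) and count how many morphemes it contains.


Step 1: Identify prefix: 'sub' (meaning: below)
Step 2: Identify root: 'head'
Step 3: Identify suffix(es): 'ing'
Decomposition: sub- (prefix: below) + head (root) + -ing (suffix: ongoing/result)
Total morphemes: 3

3 morphemes (sub- (prefix: below) + head (root) + -ing (suffix: ongoing/result))


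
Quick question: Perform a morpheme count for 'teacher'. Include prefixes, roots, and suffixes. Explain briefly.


Decomposition: teach (root) + -er (suffix) = 2 morpheme(s)

2 morphemes


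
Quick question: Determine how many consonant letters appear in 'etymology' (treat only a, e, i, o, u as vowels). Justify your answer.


Consonants in 'etymology': t, y, m, l, g, y = 6 consonants.

6


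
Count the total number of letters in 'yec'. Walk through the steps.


Spell out 'yec' and number each letter: y(1), e(2), c(3). Total: 3 letters.

3


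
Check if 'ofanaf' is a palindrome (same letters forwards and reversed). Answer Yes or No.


Forward: 'ofanaf'
Reversed: 'fanafo'
They differ.

No


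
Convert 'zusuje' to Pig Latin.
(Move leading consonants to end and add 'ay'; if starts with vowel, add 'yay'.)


'zusuje': move consonant cluster 'z' to end and add 'ay': 'usujezay'.

usujezay


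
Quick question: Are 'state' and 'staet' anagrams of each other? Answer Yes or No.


Sorted letters of 'state': 'aestt'
Sorted letters of 'staet': 'aestt'
They match.

Yes


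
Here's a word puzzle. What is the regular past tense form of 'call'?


Apply rule: Add -ed. 'call' becomes 'called'.

called


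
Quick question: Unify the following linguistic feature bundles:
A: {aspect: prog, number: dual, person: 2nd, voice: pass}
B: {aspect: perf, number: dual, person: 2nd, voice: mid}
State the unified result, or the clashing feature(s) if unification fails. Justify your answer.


Compare features:
aspect: A=prog vs B=perf -> CLASH
number: A=dual vs B=dual -> unified: dual
person: A=2nd vs B=2nd -> unified: 2nd
voice: A=pass vs B=mid -> CLASH
Clashes detected on features 'aspect' (prog vs perf) and 'voice' (pass vs mid); unification fails.

CLASH on 'aspect' (prog vs perf) and 'voice' (pass vs mid)


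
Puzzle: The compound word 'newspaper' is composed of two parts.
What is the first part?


Split 'newspaper' into 'news' + 'paper'. The first part is 'news'.

news


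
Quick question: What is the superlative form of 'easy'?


Apply superlative formation (consonant + y: change y to i, add -est): 'easy' -> 'easiest'.

easiest


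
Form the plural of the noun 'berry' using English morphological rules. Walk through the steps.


Apply rule: Change -y to -ies (consonant + y). 'berry' becomes 'berries'.

berries


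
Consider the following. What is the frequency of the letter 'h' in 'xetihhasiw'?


Letter 'h' in 'xetihhasiw': found at position(s) 5, 6 = 2 occurrence(s).

2


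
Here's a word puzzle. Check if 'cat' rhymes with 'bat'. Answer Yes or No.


Rime (stressed vowel + following sounds) of 'cat': -at = /æt/
Rime of 'bat': -at = /æt/
/æt/ and /æt/ are the same ending sound, so the words rhyme.

Yes


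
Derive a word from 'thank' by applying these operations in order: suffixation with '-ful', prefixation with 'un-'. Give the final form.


Step 1: Add suffix '-ful' to 'thank' = 'thankful'
Step 2: Add prefix 'un-' to 'thankful' = 'unthankful'

unthankful


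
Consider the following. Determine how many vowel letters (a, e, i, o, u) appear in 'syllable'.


Vowels in 'syllable': a, e = 2 vowels.

2


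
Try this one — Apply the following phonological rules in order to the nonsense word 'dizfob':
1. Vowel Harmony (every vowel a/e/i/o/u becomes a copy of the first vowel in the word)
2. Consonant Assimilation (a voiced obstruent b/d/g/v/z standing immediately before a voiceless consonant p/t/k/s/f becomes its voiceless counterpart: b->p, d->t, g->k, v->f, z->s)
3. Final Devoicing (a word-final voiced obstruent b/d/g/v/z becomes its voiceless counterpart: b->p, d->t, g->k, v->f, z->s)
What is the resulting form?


Starting form: 'dizfob'
Rule 1: Vowel Harmony: all vowels become 'i' (matching first vowel). 'dizfob' -> 'dizfib'
Rule 2: Consonant Assimilation: voiced obstruent before voiceless consonant becomes voiceless ('zf' -> 'sf'). 'dizfib' -> 'disfib'
Rule 3: Final Devoicing: word-final voiced obstruent 'b' becomes voiceless 'p'. 'disfib' -> 'disfip'
Final form: 'disfip'

disfip


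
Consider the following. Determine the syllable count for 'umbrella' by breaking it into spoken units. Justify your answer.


Break 'umbrella' into syllables: um-brel-la -> um | brel | la = 3 syllables

3 syllables


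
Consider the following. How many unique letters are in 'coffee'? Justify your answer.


Unique letters in 'coffee': {c, e, f, o} = 4 distinct letters.

4


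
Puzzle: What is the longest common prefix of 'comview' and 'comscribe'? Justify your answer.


Compare from the start: 3 characters match: 'com'. Mismatch at position 4: 'v' vs 's'.

com


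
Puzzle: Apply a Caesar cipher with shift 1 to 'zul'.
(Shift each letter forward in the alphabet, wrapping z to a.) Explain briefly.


Shift each letter by 1: z -> a, u -> v, l -> m. Result: 'avm'.

avm


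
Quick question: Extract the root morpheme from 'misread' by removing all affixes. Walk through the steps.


Remove prefix 'mis' from 'misread' to get root 'read'.

read


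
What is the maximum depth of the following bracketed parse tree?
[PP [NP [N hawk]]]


Count bracket nesting levels:
'[' at pos 0: depth = 1
'[' at pos 4: depth = 2
'[' at pos 8: depth = 3
Maximum depth reached: 3

3


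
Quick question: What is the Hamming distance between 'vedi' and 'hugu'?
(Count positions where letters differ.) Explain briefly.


Alignment:
Position 1: 'v' vs 'h' = DIFFER
Position 2: 'e' vs 'u' = DIFFER
Position 3: 'd' vs 'g' = DIFFER
Position 4: 'i' vs 'u' = DIFFER
Total differences: 4

4


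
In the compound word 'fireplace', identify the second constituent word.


Split 'fireplace' into 'fire' + 'place'. The second part is 'place'.

place


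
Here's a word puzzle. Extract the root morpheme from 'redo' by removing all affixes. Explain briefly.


Remove prefix 're' from 'redo' to get root 'do'.

do


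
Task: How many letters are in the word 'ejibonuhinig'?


Spell out 'ejibonuhinig' and number each letter: e(1), j(2), i(3), b(4), o(5), n(6), u(7), h(8), i(9), n(10), i(11), g(12). Total: 12 letters.

12


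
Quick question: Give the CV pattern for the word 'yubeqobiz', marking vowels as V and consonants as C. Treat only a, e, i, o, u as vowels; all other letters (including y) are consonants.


Letter mapping: y = C, u = V, b = C, e = V, q = C, o = V, b = C, i = V, z = C.

CVCVCVCVC


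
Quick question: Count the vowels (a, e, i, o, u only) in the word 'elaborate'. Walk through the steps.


Vowels in 'elaborate': e, a, o, a, e = 5 vowels.

5


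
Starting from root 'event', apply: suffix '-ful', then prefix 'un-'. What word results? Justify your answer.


Step 1: Add suffix '-ful' to 'event' = 'eventful'
Step 2: Add prefix 'un-' to 'eventful' = 'uneventful'

uneventful


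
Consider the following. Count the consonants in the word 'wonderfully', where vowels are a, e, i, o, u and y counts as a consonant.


Consonants in 'wonderfully': w, n, d, r, f, l, l, y = 8 consonants.

8


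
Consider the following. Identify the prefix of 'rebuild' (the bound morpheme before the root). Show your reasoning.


The word 'rebuild' = 're' (prefix) + 'build' (root). The prefix is 're'.

re


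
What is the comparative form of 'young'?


Apply comparative formation (add -er): 'young' -> 'younger'.

younger


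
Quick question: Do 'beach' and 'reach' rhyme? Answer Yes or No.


Rime (stressed vowel + following sounds) of 'beach': -each = /iːtʃ/
Rime of 'reach': -each = /iːtʃ/
/iːtʃ/ and /iːtʃ/ are the same ending sound, so the words rhyme.

Yes


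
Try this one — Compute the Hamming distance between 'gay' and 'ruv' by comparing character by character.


Alignment:
Position 1: 'g' vs 'r' = DIFFER
Position 2: 'a' vs 'u' = DIFFER
Position 3: 'y' vs 'v' = DIFFER
Total differences: 3

3


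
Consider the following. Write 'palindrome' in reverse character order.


Reverse 'palindrome' character by character: 'emordnilap'.

emordnilap


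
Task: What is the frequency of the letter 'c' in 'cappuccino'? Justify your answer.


Letter 'c' in 'cappuccino': found at position(s) 1, 6, 7 = 3 occurrence(s).

3


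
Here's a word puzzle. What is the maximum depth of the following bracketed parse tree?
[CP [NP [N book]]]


Count bracket nesting levels:
'[' at pos 0: depth = 1
'[' at pos 4: depth = 2
'[' at pos 8: depth = 3
Maximum depth reached: 3

3


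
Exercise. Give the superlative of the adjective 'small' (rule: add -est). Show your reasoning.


Apply superlative formation (add -est): 'small' -> 'smallest'.

smallest


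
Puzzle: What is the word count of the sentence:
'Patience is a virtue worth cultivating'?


Split into words: Patience | is | a | virtue | worth | cultivating = 6 words.

6


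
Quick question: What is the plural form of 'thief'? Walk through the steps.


Apply rule: Change -f to -ves. 'thief' becomes 'thieves'.

thieves


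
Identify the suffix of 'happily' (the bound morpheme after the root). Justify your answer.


The word 'happily' = 'happy' (root) + '-ly' (suffix). The suffix is '-ly'.

ly


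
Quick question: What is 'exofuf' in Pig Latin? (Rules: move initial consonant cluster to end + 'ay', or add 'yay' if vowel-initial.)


'exofuf' starts with a vowel, so add 'yay': 'exofufyay'.

exofufyay


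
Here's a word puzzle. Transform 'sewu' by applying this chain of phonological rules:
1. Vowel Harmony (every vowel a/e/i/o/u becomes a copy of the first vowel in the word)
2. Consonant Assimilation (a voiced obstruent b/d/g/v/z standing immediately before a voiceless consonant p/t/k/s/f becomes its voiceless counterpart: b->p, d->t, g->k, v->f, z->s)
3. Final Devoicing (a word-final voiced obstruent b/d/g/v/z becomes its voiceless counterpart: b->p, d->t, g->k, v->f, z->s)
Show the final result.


Starting form: 'sewu'
Rule 1: Vowel Harmony: all vowels become 'e' (matching first vowel). 'sewu' -> 'sewe'
Rule 2: Consonant Assimilation: no voiced obstruent (b/d/g/v/z) stands immediately before a voiceless consonant (p/t/k/s/f). No change.
Rule 3: Final Devoicing: the word ends in the vowel 'e', not a consonant. No change.
Final form: 'sewe'

sewe


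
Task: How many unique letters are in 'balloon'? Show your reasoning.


Unique letters in 'balloon': {a, b, l, n, o} = 5 distinct letters.

5


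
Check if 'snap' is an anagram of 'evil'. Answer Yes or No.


Sorted letters of 'snap': 'anps'
Sorted letters of 'evil': 'eilv'
They do not match.

No


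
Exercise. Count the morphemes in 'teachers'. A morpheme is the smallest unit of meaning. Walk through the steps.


Decomposition: teach (root) + -er (suffix) + -s (plural) = 3 morpheme(s)

3 morphemes


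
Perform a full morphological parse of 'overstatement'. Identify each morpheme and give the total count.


Step 1: Identify prefix: 'over' (meaning: excessively)
Step 2: Identify root: 'state'
Step 3: Identify suffix(es): 'ment'
Decomposition: over- (prefix: excessively) + state (root) + -ment (suffix: action/result)
Total morphemes: 3

3 morphemes (over- (prefix: excessively) + state (root) + -ment (suffix: action/result))


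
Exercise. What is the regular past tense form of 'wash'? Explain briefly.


Apply rule: Add -ed. 'wash' becomes 'washed'.

washed


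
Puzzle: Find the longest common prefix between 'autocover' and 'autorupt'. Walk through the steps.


Compare from the start: 4 characters match: 'auto'. Mismatch at position 5: 'c' vs 'r'.

auto


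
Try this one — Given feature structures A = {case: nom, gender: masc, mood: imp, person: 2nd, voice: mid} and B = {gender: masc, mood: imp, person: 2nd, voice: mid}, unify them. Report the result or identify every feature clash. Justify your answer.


Compare features:
case: A=nom vs B=_ -> unified: nom
gender: A=masc vs B=masc -> unified: masc
mood: A=imp vs B=imp -> unified: imp
person: A=2nd vs B=2nd -> unified: 2nd
voice: A=mid vs B=mid -> unified: mid
No clashes found.

Unified: {case: nom, gender: masc, mood: imp, person: 2nd, voice: mid}


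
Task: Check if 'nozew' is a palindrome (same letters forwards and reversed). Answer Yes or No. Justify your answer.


Forward: 'nozew'
Reversed: 'wezon'
They differ.

No


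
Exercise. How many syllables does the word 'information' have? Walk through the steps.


Break 'information' into syllables: in-for-ma-tion -> in | for | ma | tion = 4 syllables

4 syllables


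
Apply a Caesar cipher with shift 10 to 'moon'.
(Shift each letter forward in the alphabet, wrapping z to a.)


Shift each letter by 10: m -> w, o -> y, o -> y, n -> x. Result: 'wyyx'.

wyyx


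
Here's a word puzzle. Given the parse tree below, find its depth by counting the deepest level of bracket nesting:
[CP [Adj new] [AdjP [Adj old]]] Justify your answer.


Count bracket nesting levels:
'[' at pos 0: depth = 1
'[' at pos 4: depth = 2
'[' at pos 14: depth = 2
'[' at pos 20: depth = 3
Maximum depth reached: 3

3


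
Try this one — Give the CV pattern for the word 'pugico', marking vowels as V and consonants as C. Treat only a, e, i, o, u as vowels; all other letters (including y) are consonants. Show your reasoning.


Letter mapping: p = C, u = V, g = C, i = V, c = C, o = V.

CVCVCV


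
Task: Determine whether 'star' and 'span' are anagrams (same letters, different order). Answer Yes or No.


Sorted letters of 'star': 'arst'
Sorted letters of 'span': 'anps'
They do not match.

No


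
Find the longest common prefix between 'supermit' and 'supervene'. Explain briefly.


Compare from the start: 5 characters match: 'super'. Mismatch at position 6: 'm' vs 'v'.

super


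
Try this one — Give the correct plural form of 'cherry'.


Apply rule: Change -y to -ies (consonant + y). 'cherry' becomes 'cherries'.

cherries


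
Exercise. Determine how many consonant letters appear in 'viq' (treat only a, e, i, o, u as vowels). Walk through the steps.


Consonants in 'viq': v, q = 2 consonants.

2


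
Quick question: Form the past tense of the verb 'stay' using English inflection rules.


Apply rule: Add -ed. 'stay' becomes 'stayed'.

stayed


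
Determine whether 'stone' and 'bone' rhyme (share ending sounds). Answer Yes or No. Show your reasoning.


Rime (stressed vowel + following sounds) of 'stone': -one = /oʊn/
Rime of 'bone': -one = /oʊn/
/oʊn/ and /oʊn/ are the same ending sound, so the words rhyme.

Yes


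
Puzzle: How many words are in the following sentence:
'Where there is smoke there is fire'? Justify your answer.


Split into words: Where | there | is | smoke | there | is | fire = 7 words.

7


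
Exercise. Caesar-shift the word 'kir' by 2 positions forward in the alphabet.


Shift each letter by 2: k -> m, i -> k, r -> t. Result: 'mkt'.

mkt


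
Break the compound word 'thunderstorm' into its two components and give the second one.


Split 'thunderstorm' into 'thunder' + 'storm'. The second part is 'storm'.

storm


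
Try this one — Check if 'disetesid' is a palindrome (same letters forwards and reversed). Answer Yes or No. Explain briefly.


Forward: 'disetesid'
Reversed: 'disetesid'
They are identical.

Yes


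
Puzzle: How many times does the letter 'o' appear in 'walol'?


Letter 'o' in 'walol': found at position(s) 4 = 1 occurrence(s).

1


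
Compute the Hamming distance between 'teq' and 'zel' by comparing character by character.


Alignment:
Position 1: 't' vs 'z' = DIFFER
Position 2: 'e' vs 'e' = match
Position 3: 'q' vs 'l' = DIFFER
Total differences: 2

2


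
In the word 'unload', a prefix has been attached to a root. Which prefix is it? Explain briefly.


The word 'unload' = 'un' (prefix) + 'load' (root). The prefix is 'un'.

un


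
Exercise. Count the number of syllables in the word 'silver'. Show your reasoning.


Break 'silver' into syllables: sil-ver -> sil | ver = 2 syllables

2 syllables


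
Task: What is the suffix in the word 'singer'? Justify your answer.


The word 'singer' = 'sing' (root) + '-er' (suffix). The suffix is '-er'.

er


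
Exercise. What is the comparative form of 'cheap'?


Apply comparative formation (add -er): 'cheap' -> 'cheaper'.

cheaper


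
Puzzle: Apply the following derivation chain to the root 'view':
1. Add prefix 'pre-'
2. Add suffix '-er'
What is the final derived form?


Step 1: Add prefix 'pre-' to 'view' = 'preview'
Step 2: Add suffix '-er' to 'preview' = 'previewer'

previewer
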